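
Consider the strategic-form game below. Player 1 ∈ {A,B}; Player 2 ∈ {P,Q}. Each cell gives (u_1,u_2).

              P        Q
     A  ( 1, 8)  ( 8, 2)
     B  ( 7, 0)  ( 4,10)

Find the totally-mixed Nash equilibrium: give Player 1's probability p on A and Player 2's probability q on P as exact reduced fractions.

P1 indiff ⇒ q·1+(1-q)·8 = q·7+(1-q)·4 ⇒ q(-6) = (1-q)(-4) ⇒ q = 2/5
P2 indiff ⇒ p·8+(1-p)·0 = p·2+(1-p)·10 ⇒ p(6) = (1-p)(10) ⇒ p = 5/8

P1 mixes 5/8 on A; P2 mixes 2/5 on P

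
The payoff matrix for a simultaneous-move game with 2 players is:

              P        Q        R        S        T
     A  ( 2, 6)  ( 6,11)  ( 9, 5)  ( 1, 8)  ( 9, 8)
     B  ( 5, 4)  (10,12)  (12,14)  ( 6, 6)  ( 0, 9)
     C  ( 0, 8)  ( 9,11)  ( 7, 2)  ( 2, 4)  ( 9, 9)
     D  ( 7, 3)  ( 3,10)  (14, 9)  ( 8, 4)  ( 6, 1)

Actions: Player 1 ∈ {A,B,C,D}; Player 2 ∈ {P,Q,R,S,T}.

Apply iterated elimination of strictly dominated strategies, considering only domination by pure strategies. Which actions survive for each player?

P2 drop P (Q beats it: A:11>6 B:12>4 C:11>8 D:10>3)
P2 drop S (Q beats it: A:11>8 B:12>6 C:11>4 D:10>4)
P2 drop T (Q beats it: A:11>8 B:12>9 C:11>9 D:10>1)
P1 drop A (B beats it: Q:10>6 R:12>9)
P1 drop C (B beats it: Q:10>9 R:12>7)
P1→{B,D} P2→{Q,R}

IESDS → P1:{B,D} P2:{Q,R}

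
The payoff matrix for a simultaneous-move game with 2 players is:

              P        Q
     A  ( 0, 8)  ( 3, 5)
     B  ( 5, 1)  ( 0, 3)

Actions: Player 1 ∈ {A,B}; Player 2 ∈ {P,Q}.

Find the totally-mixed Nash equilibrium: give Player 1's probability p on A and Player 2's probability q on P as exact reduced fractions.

P1 mixes 2/5 on A; P2 mixes 3/8 on P

P1 indiff ⇒ q·0+(1-q)·3 = q·5+(1-q)·0 ⇒ q(-5) = (1-q)(-3) ⇒ q = 3/8
P2 indiff ⇒ p·8+(1-p)·1 = p·5+(1-p)·3 ⇒ p(3) = (1-p)(2) ⇒ p = 2/5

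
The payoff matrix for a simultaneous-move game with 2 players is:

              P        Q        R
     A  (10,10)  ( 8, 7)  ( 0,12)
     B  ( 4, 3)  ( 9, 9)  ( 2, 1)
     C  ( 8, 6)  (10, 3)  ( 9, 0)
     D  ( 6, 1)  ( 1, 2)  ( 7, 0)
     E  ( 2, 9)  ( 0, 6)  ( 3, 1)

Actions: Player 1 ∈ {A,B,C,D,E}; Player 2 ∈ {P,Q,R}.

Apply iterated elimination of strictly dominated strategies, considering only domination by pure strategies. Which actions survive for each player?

Remaining: P1:{A,C} P2:{P,R}

P1 drop B (C beats it: P:8>4 Q:10>9 R:9>2)
P1 drop D (C beats it: P:8>6 Q:10>1 R:9>7)
P1 drop E (C beats it: P:8>2 Q:10>0 R:9>3)
P2 drop Q (P beats it: A:10>7 C:6>3)
P1→{A,C} P2→{P,R}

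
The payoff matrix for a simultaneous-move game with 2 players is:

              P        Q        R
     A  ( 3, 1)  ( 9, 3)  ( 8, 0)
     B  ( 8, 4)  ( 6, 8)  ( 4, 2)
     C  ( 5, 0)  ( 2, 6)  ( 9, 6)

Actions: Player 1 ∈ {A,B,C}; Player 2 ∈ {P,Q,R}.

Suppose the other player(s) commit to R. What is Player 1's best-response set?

u_1(A vs R) = 8
u_1(B vs R) = 4
u_1(C vs R) = 9
max payoff 9 at {C}

argmax u_1 = {C}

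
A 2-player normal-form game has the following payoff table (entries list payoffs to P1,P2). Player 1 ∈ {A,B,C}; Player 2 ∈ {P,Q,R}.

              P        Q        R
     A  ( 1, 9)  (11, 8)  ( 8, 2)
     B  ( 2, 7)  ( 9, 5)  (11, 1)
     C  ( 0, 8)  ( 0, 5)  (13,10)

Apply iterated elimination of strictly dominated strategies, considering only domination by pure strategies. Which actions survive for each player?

P2 drop Q (P beats it: A:9>8 B:7>5 C:8>5)
P1 drop A (B beats it: P:2>1 R:11>8)
P1→{B,C} P2→{P,R}

Remaining: P1:{B,C} P2:{P,R}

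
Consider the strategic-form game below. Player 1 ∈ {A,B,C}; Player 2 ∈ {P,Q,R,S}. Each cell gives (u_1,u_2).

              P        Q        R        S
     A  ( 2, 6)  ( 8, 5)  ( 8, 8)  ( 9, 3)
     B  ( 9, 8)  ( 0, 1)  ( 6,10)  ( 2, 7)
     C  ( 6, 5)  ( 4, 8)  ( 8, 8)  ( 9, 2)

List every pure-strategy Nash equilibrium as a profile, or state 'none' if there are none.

Nash profiles: (A,R), (C,R)

(A,P): not NE [P1→B gives 9>2; P2→R gives 8>6]
(A,Q): not NE [P2→R gives 8>5]
(A,R): NE
(A,S): not NE [P2→R gives 8>3]
(B,P): not NE [P2→R gives 10>8]
(B,Q): not NE [P1→A gives 8>0; P2→R gives 10>1]
(B,R): not NE [P1→C gives 8>6]
(B,S): not NE [P1→C gives 9>2; P2→R gives 10>7]
(C,P): not NE [P1→B gives 9>6; P2→R gives 8>5]
(C,Q): not NE [P1→A gives 8>4]
(C,R): NE
(C,S): not NE [P2→R gives 8>2]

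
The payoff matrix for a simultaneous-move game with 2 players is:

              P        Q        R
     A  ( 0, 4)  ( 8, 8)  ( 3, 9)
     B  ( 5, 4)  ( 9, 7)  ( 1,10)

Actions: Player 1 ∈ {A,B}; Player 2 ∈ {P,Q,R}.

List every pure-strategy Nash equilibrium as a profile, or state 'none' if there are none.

(A,P): not NE [P1→B gives 5>0; P2→R gives 9>4]
(A,Q): not NE [P1→B gives 9>8; P2→R gives 9>8]
(A,R): NE
(B,P): not NE [P2→R gives 10>4]
(B,Q): not NE [P2→R gives 10>7]
(B,R): not NE [P1→A gives 3>1]

Nash profiles: (A,R)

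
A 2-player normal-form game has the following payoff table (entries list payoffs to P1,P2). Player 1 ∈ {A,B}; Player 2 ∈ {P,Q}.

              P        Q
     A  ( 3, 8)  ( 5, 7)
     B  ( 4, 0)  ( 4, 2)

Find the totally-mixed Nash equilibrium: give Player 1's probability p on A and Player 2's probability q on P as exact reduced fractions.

p=2/3, q=1/2

P1 indiff ⇒ q·3+(1-q)·5 = q·4+(1-q)·4 ⇒ q(-1) = (1-q)(-1) ⇒ q = 1/2
P2 indiff ⇒ p·8+(1-p)·0 = p·7+(1-p)·2 ⇒ p(1) = (1-p)(2) ⇒ p = 2/3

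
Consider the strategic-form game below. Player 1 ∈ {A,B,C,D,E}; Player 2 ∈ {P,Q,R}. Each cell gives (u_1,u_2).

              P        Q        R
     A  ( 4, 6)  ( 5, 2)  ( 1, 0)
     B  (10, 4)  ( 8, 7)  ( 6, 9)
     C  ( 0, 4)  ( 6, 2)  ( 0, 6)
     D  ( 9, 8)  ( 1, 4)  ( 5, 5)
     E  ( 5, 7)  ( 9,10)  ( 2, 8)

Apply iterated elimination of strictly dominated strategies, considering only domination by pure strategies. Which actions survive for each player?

Survivors P1:{B,E} P2:{Q,R}

P1 drop A (B beats it: P:10>4 Q:8>5 R:6>1)
P1 drop C (B beats it: P:10>0 Q:8>6 R:6>0)
P1 drop D (B beats it: P:10>9 Q:8>1 R:6>5)
P2 drop P (Q beats it: B:7>4 E:10>7)
P1→{B,E} P2→{Q,R}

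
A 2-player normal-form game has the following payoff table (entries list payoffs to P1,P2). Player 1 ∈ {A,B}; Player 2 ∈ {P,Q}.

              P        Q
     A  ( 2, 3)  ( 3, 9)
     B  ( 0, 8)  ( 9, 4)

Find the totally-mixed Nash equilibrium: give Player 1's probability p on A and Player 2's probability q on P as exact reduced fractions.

P1 indiff ⇒ q·2+(1-q)·3 = q·0+(1-q)·9 ⇒ q(2) = (1-q)(6) ⇒ q = 3/4
P2 indiff ⇒ p·3+(1-p)·8 = p·9+(1-p)·4 ⇒ p(-6) = (1-p)(-4) ⇒ p = 2/5

(p,q) = (2/5, 3/4)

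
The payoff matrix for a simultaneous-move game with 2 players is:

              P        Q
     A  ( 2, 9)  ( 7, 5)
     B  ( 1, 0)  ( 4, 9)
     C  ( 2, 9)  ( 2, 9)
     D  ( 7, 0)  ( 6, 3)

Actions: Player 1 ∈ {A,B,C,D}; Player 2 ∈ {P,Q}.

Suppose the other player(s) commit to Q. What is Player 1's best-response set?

u_1(A vs Q) = 7
u_1(B vs Q) = 4
u_1(C vs Q) = 2
u_1(D vs Q) = 6
max payoff 7 at {A}

BR_1 = {A}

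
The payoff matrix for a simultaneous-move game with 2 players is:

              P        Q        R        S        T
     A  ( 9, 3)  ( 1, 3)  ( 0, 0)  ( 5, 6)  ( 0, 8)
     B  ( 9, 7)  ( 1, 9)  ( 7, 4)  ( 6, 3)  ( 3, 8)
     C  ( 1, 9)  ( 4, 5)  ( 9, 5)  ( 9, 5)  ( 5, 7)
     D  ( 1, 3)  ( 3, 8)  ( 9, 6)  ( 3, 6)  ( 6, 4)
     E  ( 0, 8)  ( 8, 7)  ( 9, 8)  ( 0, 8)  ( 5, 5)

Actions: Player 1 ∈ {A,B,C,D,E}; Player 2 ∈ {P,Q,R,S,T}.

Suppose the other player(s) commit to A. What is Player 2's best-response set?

u_2(P vs A) = 3
u_2(Q vs A) = 3
u_2(R vs A) = 0
u_2(S vs A) = 6
u_2(T vs A) = 8
max payoff 8 at {T}

BR_2 = {T}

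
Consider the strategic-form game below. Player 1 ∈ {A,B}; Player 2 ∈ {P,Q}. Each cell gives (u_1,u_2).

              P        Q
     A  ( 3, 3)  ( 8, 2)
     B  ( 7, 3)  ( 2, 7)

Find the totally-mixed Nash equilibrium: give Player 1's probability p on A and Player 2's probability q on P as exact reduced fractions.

P1 indiff ⇒ q·3+(1-q)·8 = q·7+(1-q)·2 ⇒ q(-4) = (1-q)(-6) ⇒ q = 3/5
P2 indiff ⇒ p·3+(1-p)·3 = p·2+(1-p)·7 ⇒ p(1) = (1-p)(4) ⇒ p = 4/5

p=4/5, q=3/5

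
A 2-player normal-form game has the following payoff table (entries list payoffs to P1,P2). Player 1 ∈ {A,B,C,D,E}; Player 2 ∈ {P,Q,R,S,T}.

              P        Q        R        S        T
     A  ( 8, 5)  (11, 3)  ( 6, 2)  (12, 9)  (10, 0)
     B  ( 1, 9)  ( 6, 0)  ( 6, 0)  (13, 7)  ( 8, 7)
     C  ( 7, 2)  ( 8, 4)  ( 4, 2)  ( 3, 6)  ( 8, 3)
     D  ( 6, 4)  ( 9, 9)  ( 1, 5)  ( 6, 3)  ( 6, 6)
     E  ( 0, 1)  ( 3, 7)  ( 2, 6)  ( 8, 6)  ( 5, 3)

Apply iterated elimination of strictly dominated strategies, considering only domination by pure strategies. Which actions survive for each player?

Remaining: P1:{A,B} P2:{P,S}

P1 drop C (A beats it: P:8>7 Q:11>8 R:6>4 S:12>3 T:10>8)
P1 drop D (A beats it: P:8>6 Q:11>9 R:6>1 S:12>6 T:10>6)
P1 drop E (A beats it: P:8>0 Q:11>3 R:6>2 S:12>8 T:10>5)
P2 drop Q (P beats it: A:5>3 B:9>0)
P2 drop R (P beats it: A:5>2 B:9>0)
P2 drop T (P beats it: A:5>0 B:9>7)
P1→{A,B} P2→{P,S}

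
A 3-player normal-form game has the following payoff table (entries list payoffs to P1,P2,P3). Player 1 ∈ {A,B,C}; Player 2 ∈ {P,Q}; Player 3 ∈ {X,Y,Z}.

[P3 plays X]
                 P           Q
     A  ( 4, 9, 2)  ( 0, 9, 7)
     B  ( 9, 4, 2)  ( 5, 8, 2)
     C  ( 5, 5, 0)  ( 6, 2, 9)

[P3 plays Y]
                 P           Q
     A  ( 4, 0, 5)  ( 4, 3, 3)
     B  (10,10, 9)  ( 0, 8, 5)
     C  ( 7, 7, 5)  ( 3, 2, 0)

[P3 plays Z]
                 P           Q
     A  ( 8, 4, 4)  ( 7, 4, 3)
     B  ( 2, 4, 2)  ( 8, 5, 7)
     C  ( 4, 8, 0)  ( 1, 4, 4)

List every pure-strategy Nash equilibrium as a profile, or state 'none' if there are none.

(A,P,X): not NE [P1→B gives 9>4; P3→Y gives 5>2]
(A,P,Y): not NE [P1→B gives 10>4; P2→Q gives 3>0]
(A,P,Z): not NE [P3→Y gives 5>4]
(A,Q,X): not NE [P1→C gives 6>0]
(A,Q,Y): not NE [P3→X gives 7>3]
(A,Q,Z): not NE [P1→B gives 8>7; P3→X gives 7>3]
(B,P,X): not NE [P2→Q gives 8>4; P3→Y gives 9>2]
(B,P,Y): NE
(B,P,Z): not NE [P1→A gives 8>2; P2→Q gives 5>4; P3→Y gives 9>2]
(B,Q,X): not NE [P1→C gives 6>5; P3→Z gives 7>2]
(B,Q,Y): not NE [P1→A gives 4>0; P2→P gives 10>8; P3→Z gives 7>5]
(B,Q,Z): NE
(C,P,X): not NE [P1→B gives 9>5; P3→Y gives 5>0]
(C,P,Y): not NE [P1→B gives 10>7]
(C,P,Z): not NE [P1→A gives 8>4; P3→Y gives 5>0]
(C,Q,X): not NE [P2→P gives 5>2]
(C,Q,Y): not NE [P1→A gives 4>3; P2→P gives 7>2; P3→X gives 9>0]
(C,Q,Z): not NE [P1→B gives 8>1; P2→P gives 8>4; P3→X gives 9>4]

Nash profiles: (B,P,Y), (B,Q,Z)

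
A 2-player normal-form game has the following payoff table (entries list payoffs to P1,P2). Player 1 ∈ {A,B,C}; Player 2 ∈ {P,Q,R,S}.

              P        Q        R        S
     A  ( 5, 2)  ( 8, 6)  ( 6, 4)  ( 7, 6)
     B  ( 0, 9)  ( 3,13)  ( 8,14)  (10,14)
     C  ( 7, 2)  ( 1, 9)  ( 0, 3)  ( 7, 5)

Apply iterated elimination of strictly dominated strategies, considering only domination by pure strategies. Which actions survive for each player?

Remaining: P1:{A,B} P2:{Q,R,S}

P2 drop P (Q beats it: A:6>2 B:13>9 C:9>2)
P1 drop C (B beats it: Q:3>1 R:8>0 S:10>7)
P1→{A,B} P2→{Q,R,S}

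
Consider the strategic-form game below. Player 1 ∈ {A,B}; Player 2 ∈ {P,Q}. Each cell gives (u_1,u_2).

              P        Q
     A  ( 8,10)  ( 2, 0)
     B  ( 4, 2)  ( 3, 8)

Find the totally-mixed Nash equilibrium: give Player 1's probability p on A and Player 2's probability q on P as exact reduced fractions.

P1 mixes 3/8 on A; P2 mixes 1/5 on P

P1 indiff ⇒ q·8+(1-q)·2 = q·4+(1-q)·3 ⇒ q(4) = (1-q)(1) ⇒ q = 1/5
P2 indiff ⇒ p·10+(1-p)·2 = p·0+(1-p)·8 ⇒ p(10) = (1-p)(6) ⇒ p = 3/8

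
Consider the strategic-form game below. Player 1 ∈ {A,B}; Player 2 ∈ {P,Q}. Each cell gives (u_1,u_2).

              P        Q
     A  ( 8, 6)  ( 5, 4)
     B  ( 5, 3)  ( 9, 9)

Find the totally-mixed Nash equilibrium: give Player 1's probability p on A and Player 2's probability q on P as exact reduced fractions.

p=3/4, q=4/7

P1 indiff ⇒ q·8+(1-q)·5 = q·5+(1-q)·9 ⇒ q(3) = (1-q)(4) ⇒ q = 4/7
P2 indiff ⇒ p·6+(1-p)·3 = p·4+(1-p)·9 ⇒ p(2) = (1-p)(6) ⇒ p = 3/4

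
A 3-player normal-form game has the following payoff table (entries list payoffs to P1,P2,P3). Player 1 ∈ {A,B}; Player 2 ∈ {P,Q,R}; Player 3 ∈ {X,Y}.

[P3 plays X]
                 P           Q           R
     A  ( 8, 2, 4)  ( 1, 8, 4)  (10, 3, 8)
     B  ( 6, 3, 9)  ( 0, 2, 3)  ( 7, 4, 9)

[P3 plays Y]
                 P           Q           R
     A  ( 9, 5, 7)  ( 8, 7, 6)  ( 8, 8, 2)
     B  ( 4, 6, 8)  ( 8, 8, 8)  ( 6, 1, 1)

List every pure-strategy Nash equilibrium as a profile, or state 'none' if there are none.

(A,P,X): not NE [P2→Q gives 8>2; P3→Y gives 7>4]
(A,P,Y): not NE [P2→R gives 8>5]
(A,Q,X): not NE [P3→Y gives 6>4]
(A,Q,Y): not NE [P2→R gives 8>7]
(A,R,X): not NE [P2→Q gives 8>3]
(A,R,Y): not NE [P3→X gives 8>2]
(B,P,X): not NE [P1→A gives 8>6; P2→R gives 4>3]
(B,P,Y): not NE [P1→A gives 9>4; P2→Q gives 8>6; P3→X gives 9>8]
(B,Q,X): not NE [P1→A gives 1>0; P2→R gives 4>2; P3→Y gives 8>3]
(B,Q,Y): NE
(B,R,X): not NE [P1→A gives 10>7]
(B,R,Y): not NE [P1→A gives 8>6; P2→Q gives 8>1; P3→X gives 9>1]

Nash profiles: (B,Q,Y)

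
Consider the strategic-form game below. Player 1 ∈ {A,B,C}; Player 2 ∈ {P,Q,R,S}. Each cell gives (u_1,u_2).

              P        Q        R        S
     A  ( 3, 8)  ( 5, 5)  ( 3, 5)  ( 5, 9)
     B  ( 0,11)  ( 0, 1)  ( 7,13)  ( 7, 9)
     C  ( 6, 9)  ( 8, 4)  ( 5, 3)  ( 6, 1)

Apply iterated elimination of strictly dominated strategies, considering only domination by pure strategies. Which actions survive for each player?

Survivors P1:{B,C} P2:{P,R}

P1 drop A (C beats it: P:6>3 Q:8>5 R:5>3 S:6>5)
P2 drop Q (P beats it: B:11>1 C:9>4)
P2 drop S (P beats it: B:11>9 C:9>1)
P1→{B,C} P2→{P,R}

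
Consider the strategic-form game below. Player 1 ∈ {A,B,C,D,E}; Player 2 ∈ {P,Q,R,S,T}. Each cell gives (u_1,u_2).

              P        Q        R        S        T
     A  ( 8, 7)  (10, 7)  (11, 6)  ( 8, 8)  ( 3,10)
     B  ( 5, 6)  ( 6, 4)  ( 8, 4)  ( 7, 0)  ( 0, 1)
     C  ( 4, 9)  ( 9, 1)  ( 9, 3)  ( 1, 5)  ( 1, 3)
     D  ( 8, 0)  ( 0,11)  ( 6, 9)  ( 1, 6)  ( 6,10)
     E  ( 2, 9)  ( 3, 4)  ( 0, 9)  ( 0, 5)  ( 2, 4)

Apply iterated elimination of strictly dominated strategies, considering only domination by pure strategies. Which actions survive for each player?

P1 drop B (A beats it: P:8>5 Q:10>6 R:11>8 S:8>7 T:3>0)
P1 drop C (A beats it: P:8>4 Q:10>9 R:11>9 S:8>1 T:3>1)
P1 drop E (A beats it: P:8>2 Q:10>3 R:11>0 S:8>0 T:3>2)
P2 drop P (S beats it: A:8>7 D:6>0)
P2 drop R (Q beats it: A:7>6 D:11>9)
P2 drop S (T beats it: A:10>8 D:10>6)
P1→{A,D} P2→{Q,T}

Remaining: P1:{A,D} P2:{Q,T}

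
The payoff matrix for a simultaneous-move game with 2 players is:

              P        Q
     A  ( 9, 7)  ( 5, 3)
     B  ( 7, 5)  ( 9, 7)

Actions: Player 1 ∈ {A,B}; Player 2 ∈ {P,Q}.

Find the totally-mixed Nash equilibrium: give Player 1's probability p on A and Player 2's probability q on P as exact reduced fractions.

P1 mixes 1/3 on A; P2 mixes 2/3 on P

P1 indiff ⇒ q·9+(1-q)·5 = q·7+(1-q)·9 ⇒ q(2) = (1-q)(4) ⇒ q = 2/3
P2 indiff ⇒ p·7+(1-p)·5 = p·3+(1-p)·7 ⇒ p(4) = (1-p)(2) ⇒ p = 1/3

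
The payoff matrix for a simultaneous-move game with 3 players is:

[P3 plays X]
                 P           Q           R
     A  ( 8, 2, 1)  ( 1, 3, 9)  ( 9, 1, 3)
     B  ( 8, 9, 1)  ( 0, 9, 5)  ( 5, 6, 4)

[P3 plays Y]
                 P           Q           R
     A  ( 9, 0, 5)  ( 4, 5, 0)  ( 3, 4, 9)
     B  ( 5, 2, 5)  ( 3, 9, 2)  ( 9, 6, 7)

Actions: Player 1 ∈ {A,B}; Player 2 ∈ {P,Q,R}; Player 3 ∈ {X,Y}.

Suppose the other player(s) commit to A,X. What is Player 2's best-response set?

BR_2 = {Q}

u_2(P vs A,X) = 2
u_2(Q vs A,X) = 3
u_2(R vs A,X) = 1
max payoff 3 at {Q}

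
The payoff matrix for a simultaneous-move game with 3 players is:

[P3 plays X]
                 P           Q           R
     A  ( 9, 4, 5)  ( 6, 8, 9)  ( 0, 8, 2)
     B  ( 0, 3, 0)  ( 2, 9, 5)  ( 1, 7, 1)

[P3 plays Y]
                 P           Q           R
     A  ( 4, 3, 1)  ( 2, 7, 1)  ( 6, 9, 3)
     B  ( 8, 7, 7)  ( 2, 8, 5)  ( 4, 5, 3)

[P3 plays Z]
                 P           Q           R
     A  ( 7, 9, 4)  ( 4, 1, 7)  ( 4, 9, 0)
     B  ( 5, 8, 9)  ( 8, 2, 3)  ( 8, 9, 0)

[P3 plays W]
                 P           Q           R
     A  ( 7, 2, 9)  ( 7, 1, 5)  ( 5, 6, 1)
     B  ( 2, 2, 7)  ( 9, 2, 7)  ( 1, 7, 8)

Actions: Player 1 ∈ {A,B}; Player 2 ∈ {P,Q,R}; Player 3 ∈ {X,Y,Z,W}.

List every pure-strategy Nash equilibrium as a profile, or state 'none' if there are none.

Nash profiles: (A,Q,X), (A,R,Y)

(A,P,X): not NE [P2→R gives 8>4; P3→W gives 9>5]
(A,P,Y): not NE [P1→B gives 8>4; P2→R gives 9>3; P3→W gives 9>1]
(A,P,Z): not NE [P3→W gives 9>4]
(A,P,W): not NE [P2→R gives 6>2]
(A,Q,X): NE
(A,Q,Y): not NE [P2→R gives 9>7; P3→X gives 9>1]
(A,Q,Z): not NE [P1→B gives 8>4; P2→R gives 9>1; P3→X gives 9>7]
(A,Q,W): not NE [P1→B gives 9>7; P2→R gives 6>1; P3→X gives 9>5]
(A,R,X): not NE [P1→B gives 1>0; P3→Y gives 3>2]
(A,R,Y): NE
(A,R,Z): not NE [P1→B gives 8>4; P3→Y gives 3>0]
(A,R,W): not NE [P3→Y gives 3>1]
(B,P,X): not NE [P1→A gives 9>0; P2→Q gives 9>3; P3→Z gives 9>0]
(B,P,Y): not NE [P2→Q gives 8>7; P3→Z gives 9>7]
(B,P,Z): not NE [P1→A gives 7>5; P2→R gives 9>8]
(B,P,W): not NE [P1→A gives 7>2; P2→R gives 7>2; P3→Z gives 9>7]
(B,Q,X): not NE [P1→A gives 6>2; P3→W gives 7>5]
(B,Q,Y): not NE [P3→W gives 7>5]
(B,Q,Z): not NE [P2→R gives 9>2; P3→W gives 7>3]
(B,Q,W): not NE [P2→R gives 7>2]
(B,R,X): not NE [P2→Q gives 9>7; P3→W gives 8>1]
(B,R,Y): not NE [P1→A gives 6>4; P2→Q gives 8>5; P3→W gives 8>3]
(B,R,Z): not NE [P3→W gives 8>0]
(B,R,W): not NE [P1→A gives 5>1]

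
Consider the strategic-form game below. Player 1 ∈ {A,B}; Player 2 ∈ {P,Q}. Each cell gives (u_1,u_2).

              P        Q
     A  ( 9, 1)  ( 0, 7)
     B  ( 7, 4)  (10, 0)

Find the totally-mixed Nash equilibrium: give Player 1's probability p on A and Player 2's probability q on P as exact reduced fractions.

(p,q) = (2/5, 5/6)

P1 indiff ⇒ q·9+(1-q)·0 = q·7+(1-q)·10 ⇒ q(2) = (1-q)(10) ⇒ q = 5/6
P2 indiff ⇒ p·1+(1-p)·4 = p·7+(1-p)·0 ⇒ p(-6) = (1-p)(-4) ⇒ p = 2/5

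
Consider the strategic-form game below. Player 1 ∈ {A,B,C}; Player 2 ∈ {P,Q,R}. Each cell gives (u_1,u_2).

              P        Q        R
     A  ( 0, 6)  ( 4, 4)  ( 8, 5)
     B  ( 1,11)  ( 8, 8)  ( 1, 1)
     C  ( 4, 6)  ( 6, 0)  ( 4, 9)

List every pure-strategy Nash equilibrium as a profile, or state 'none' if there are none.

No pure NE.

(A,P): not NE [P1→C gives 4>0]
(A,Q): not NE [P1→B gives 8>4; P2→P gives 6>4]
(A,R): not NE [P2→P gives 6>5]
(B,P): not NE [P1→C gives 4>1]
(B,Q): not NE [P2→P gives 11>8]
(B,R): not NE [P1→A gives 8>1; P2→P gives 11>1]
(C,P): not NE [P2→R gives 9>6]
(C,Q): not NE [P1→B gives 8>6; P2→R gives 9>0]
(C,R): not NE [P1→A gives 8>4]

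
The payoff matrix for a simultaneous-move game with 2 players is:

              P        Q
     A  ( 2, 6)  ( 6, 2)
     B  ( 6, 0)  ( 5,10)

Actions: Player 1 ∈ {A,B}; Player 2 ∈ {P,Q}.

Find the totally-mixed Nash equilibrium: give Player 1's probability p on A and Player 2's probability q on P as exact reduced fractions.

p=5/7, q=1/5

P1 indiff ⇒ q·2+(1-q)·6 = q·6+(1-q)·5 ⇒ q(-4) = (1-q)(-1) ⇒ q = 1/5
P2 indiff ⇒ p·6+(1-p)·0 = p·2+(1-p)·10 ⇒ p(4) = (1-p)(10) ⇒ p = 5/7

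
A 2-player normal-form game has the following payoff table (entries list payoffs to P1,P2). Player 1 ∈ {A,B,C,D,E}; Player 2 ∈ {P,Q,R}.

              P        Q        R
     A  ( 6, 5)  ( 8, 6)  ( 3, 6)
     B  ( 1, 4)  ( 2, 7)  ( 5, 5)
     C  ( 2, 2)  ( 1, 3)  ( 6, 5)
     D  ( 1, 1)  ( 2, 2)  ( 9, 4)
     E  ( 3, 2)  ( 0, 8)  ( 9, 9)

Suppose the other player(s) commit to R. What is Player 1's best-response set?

BR_1 = {D,E}

u_1(A vs R) = 3
u_1(B vs R) = 5
u_1(C vs R) = 6
u_1(D vs R) = 9
u_1(E vs R) = 9
max payoff 9 at {D,E}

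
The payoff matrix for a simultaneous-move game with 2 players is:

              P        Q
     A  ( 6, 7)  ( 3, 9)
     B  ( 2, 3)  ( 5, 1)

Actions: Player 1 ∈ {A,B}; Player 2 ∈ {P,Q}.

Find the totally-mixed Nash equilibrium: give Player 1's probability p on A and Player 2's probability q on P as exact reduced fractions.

P1 indiff ⇒ q·6+(1-q)·3 = q·2+(1-q)·5 ⇒ q(4) = (1-q)(2) ⇒ q = 1/3
P2 indiff ⇒ p·7+(1-p)·3 = p·9+(1-p)·1 ⇒ p(-2) = (1-p)(-2) ⇒ p = 1/2

(p,q) = (1/2, 1/3)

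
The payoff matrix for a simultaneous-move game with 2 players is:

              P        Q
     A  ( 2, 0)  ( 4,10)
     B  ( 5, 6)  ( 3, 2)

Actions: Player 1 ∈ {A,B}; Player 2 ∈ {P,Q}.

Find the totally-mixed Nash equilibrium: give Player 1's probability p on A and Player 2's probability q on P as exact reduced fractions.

P1 indiff ⇒ q·2+(1-q)·4 = q·5+(1-q)·3 ⇒ q(-3) = (1-q)(-1) ⇒ q = 1/4
P2 indiff ⇒ p·0+(1-p)·6 = p·10+(1-p)·2 ⇒ p(-10) = (1-p)(-4) ⇒ p = 2/7

P1 mixes 2/7 on A; P2 mixes 1/4 on P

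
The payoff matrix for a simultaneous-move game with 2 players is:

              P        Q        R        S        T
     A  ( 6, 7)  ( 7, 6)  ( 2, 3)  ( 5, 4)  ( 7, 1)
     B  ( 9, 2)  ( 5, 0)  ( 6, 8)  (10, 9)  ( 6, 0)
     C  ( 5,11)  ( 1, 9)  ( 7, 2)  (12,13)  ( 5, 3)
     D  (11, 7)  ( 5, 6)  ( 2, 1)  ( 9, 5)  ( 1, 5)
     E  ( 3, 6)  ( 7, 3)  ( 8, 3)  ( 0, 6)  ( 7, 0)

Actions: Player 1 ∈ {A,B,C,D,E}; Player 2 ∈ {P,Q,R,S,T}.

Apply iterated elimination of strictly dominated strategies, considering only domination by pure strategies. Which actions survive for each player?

P2 drop Q (P beats it: A:7>6 B:2>0 C:11>9 D:7>6 E:6>3)
P2 drop R (S beats it: A:4>3 B:9>8 C:13>2 D:5>1 E:6>3)
P2 drop T (P beats it: A:7>1 B:2>0 C:11>3 D:7>5 E:6>0)
P1 drop A (B beats it: P:9>6 S:10>5)
P1 drop E (B beats it: P:9>3 S:10>0)
P1→{B,C,D} P2→{P,S}

Survivors P1:{B,C,D} P2:{P,S}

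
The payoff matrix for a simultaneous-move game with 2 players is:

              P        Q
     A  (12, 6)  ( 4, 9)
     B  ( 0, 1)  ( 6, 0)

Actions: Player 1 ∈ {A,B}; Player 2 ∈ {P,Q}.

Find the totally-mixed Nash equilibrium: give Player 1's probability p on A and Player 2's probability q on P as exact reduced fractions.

p=1/4, q=1/7

P1 indiff ⇒ q·12+(1-q)·4 = q·0+(1-q)·6 ⇒ q(12) = (1-q)(2) ⇒ q = 1/7
P2 indiff ⇒ p·6+(1-p)·1 = p·9+(1-p)·0 ⇒ p(-3) = (1-p)(-1) ⇒ p = 1/4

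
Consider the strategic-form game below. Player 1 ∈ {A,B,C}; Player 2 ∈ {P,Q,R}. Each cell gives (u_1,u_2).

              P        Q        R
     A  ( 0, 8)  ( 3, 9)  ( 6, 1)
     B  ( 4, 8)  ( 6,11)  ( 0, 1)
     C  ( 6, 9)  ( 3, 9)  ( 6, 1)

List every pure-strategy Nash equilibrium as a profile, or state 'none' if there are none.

PSNE = {(B,Q), (C,P)}

(A,P): not NE [P1→C gives 6>0; P2→Q gives 9>8]
(A,Q): not NE [P1→B gives 6>3]
(A,R): not NE [P2→Q gives 9>1]
(B,P): not NE [P1→C gives 6>4; P2→Q gives 11>8]
(B,Q): NE
(B,R): not NE [P1→C gives 6>0; P2→Q gives 11>1]
(C,P): NE
(C,Q): not NE [P1→B gives 6>3]
(C,R): not NE [P2→Q gives 9>1]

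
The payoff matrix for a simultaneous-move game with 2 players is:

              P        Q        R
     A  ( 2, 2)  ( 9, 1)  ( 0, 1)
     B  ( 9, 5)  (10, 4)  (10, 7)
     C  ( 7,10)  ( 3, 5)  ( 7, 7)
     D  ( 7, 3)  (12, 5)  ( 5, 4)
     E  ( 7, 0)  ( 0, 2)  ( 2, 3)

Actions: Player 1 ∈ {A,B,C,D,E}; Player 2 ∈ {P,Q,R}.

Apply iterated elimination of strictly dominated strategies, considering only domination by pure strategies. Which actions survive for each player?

Survivors P1:{B,D} P2:{Q,R}

P1 drop A (B beats it: P:9>2 Q:10>9 R:10>0)
P1 drop C (B beats it: P:9>7 Q:10>3 R:10>7)
P1 drop E (B beats it: P:9>7 Q:10>0 R:10>2)
P2 drop P (R beats it: B:7>5 D:4>3)
P1→{B,D} P2→{Q,R}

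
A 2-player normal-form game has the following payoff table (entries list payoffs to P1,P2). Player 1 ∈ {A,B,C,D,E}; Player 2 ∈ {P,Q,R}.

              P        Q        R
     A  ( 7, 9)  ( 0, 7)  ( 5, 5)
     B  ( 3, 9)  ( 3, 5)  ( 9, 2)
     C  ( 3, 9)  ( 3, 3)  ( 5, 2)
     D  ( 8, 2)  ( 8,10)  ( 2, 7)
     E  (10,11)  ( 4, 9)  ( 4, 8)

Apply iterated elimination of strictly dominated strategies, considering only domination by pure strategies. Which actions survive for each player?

P2 drop R (Q beats it: A:7>5 B:5>2 C:3>2 D:10>7 E:9>8)
P1 drop A (D beats it: P:8>7 Q:8>0)
P1 drop B (D beats it: P:8>3 Q:8>3)
P1 drop C (D beats it: P:8>3 Q:8>3)
P1→{D,E} P2→{P,Q}

Survivors P1:{D,E} P2:{P,Q}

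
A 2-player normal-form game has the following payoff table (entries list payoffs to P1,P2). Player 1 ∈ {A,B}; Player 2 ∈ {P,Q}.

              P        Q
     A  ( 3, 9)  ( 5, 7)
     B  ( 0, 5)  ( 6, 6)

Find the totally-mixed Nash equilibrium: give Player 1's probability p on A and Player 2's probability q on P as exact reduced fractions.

(p,q) = (1/3, 1/4)

P1 indiff ⇒ q·3+(1-q)·5 = q·0+(1-q)·6 ⇒ q(3) = (1-q)(1) ⇒ q = 1/4
P2 indiff ⇒ p·9+(1-p)·5 = p·7+(1-p)·6 ⇒ p(2) = (1-p)(1) ⇒ p = 1/3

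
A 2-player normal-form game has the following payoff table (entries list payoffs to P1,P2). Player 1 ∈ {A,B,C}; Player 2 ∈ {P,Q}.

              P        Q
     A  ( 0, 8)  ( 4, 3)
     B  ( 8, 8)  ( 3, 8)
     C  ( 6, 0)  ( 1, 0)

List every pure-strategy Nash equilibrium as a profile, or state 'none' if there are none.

NE set: (B,P)

(A,P): not NE [P1→B gives 8>0]
(A,Q): not NE [P2→P gives 8>3]
(B,P): NE
(B,Q): not NE [P1→A gives 4>3]
(C,P): not NE [P1→B gives 8>6]
(C,Q): not NE [P1→A gives 4>1]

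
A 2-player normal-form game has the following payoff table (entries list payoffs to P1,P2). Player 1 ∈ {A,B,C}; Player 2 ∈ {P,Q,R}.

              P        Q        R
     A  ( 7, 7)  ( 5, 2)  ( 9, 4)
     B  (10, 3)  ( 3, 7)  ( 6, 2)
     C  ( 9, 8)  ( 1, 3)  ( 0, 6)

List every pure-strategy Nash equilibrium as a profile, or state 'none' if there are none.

(A,P): not NE [P1→B gives 10>7]
(A,Q): not NE [P2→P gives 7>2]
(A,R): not NE [P2→P gives 7>4]
(B,P): not NE [P2→Q gives 7>3]
(B,Q): not NE [P1→A gives 5>3]
(B,R): not NE [P1→A gives 9>6; P2→Q gives 7>2]
(C,P): not NE [P1→B gives 10>9]
(C,Q): not NE [P1→A gives 5>1; P2→P gives 8>3]
(C,R): not NE [P1→A gives 9>0; P2→P gives 8>6]

No pure NE.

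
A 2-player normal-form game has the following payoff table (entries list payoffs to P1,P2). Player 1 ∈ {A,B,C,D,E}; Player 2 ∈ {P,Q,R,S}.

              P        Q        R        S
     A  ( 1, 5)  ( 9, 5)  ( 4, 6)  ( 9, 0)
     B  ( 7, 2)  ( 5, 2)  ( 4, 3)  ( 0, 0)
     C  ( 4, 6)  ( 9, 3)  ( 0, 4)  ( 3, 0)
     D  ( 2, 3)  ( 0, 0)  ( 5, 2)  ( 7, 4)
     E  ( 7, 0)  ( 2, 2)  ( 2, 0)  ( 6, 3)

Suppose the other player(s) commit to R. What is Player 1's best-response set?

u_1(A vs R) = 4
u_1(B vs R) = 4
u_1(C vs R) = 0
u_1(D vs R) = 5
u_1(E vs R) = 2
max payoff 5 at {D}

BR_1 = {D}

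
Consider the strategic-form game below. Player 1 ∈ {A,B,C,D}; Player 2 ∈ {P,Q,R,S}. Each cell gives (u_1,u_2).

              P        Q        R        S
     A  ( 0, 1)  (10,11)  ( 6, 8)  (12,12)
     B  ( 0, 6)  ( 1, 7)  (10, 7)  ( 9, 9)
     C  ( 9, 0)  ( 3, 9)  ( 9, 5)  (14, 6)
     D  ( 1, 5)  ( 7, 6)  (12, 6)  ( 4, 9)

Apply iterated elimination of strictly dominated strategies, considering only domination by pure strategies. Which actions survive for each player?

Remaining: P1:{A,C} P2:{Q,S}

P2 drop P (Q beats it: A:11>1 B:7>6 C:9>0 D:6>5)
P2 drop R (S beats it: A:12>8 B:9>7 C:6>5 D:9>6)
P1 drop B (A beats it: Q:10>1 S:12>9)
P1 drop D (A beats it: Q:10>7 S:12>4)
P1→{A,C} P2→{Q,S}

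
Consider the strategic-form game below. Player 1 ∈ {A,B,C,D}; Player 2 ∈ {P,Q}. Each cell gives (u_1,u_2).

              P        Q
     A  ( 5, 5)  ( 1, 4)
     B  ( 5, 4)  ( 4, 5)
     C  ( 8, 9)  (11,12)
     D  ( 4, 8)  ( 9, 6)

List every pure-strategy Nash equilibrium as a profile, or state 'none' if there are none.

(A,P): not NE [P1→C gives 8>5]
(A,Q): not NE [P1→C gives 11>1; P2→P gives 5>4]
(B,P): not NE [P1→C gives 8>5; P2→Q gives 5>4]
(B,Q): not NE [P1→C gives 11>4]
(C,P): not NE [P2→Q gives 12>9]
(C,Q): NE
(D,P): not NE [P1→C gives 8>4]
(D,Q): not NE [P1→C gives 11>9; P2→P gives 8>6]

PSNE = {(C,Q)}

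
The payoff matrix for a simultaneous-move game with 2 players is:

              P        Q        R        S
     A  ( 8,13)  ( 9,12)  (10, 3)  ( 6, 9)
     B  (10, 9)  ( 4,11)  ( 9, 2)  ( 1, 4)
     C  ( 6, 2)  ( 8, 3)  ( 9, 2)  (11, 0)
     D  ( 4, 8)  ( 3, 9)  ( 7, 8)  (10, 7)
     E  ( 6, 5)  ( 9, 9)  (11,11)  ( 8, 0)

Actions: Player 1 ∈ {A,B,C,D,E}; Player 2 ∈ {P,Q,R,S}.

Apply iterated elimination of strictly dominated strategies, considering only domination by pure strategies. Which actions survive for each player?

P1 drop D (C beats it: P:6>4 Q:8>3 R:9>7 S:11>10)
P2 drop S (P beats it: A:13>9 B:9>4 C:2>0 E:5>0)
P1 drop C (A beats it: P:8>6 Q:9>8 R:10>9)
P1→{A,B,E} P2→{P,Q,R}

Remaining: P1:{A,B,E} P2:{P,Q,R}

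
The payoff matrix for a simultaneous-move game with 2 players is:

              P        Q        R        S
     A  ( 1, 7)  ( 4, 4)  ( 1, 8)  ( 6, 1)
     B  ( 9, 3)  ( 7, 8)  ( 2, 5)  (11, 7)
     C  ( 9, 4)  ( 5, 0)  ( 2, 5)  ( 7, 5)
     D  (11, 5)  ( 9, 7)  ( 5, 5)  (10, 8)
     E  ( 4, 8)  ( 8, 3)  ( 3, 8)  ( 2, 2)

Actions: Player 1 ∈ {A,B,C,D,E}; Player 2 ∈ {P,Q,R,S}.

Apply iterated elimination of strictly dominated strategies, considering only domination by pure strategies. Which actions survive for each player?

P1 drop A (B beats it: P:9>1 Q:7>4 R:2>1 S:11>6)
P1 drop C (D beats it: P:11>9 Q:9>5 R:5>2 S:10>7)
P1 drop E (D beats it: P:11>4 Q:9>8 R:5>3 S:10>2)
P2 drop P (Q beats it: B:8>3 D:7>5)
P2 drop R (Q beats it: B:8>5 D:7>5)
P1→{B,D} P2→{Q,S}

IESDS → P1:{B,D} P2:{Q,S}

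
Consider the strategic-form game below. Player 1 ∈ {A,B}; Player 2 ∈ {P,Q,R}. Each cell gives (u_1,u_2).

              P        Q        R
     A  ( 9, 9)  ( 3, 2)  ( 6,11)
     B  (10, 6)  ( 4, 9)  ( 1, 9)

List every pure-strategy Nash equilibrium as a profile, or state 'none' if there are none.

(A,P): not NE [P1→B gives 10>9; P2→R gives 11>9]
(A,Q): not NE [P1→B gives 4>3; P2→R gives 11>2]
(A,R): NE
(B,P): not NE [P2→R gives 9>6]
(B,Q): NE
(B,R): not NE [P1→A gives 6>1]

Nash profiles: (A,R), (B,Q)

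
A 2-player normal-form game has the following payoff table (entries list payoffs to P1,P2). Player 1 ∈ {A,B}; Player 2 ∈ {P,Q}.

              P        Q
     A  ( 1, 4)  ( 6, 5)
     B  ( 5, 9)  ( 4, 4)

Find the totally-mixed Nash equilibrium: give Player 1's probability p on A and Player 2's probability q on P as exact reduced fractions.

(p,q) = (5/6, 1/3)

P1 indiff ⇒ q·1+(1-q)·6 = q·5+(1-q)·4 ⇒ q(-4) = (1-q)(-2) ⇒ q = 1/3
P2 indiff ⇒ p·4+(1-p)·9 = p·5+(1-p)·4 ⇒ p(-1) = (1-p)(-5) ⇒ p = 5/6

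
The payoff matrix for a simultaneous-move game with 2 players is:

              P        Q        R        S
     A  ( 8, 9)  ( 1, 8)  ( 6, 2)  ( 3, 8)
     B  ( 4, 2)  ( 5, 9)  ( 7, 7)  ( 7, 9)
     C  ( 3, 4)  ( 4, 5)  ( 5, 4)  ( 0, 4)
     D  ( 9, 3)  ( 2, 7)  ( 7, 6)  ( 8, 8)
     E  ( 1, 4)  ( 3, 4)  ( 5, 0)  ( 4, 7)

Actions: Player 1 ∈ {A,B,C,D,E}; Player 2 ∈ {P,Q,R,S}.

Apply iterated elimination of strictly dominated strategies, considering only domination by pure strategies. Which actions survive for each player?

P1 drop A (D beats it: P:9>8 Q:2>1 R:7>6 S:8>3)
P1 drop C (B beats it: P:4>3 Q:5>4 R:7>5 S:7>0)
P1 drop E (B beats it: P:4>1 Q:5>3 R:7>5 S:7>4)
P2 drop P (Q beats it: B:9>2 D:7>3)
P2 drop R (Q beats it: B:9>7 D:7>6)
P1→{B,D} P2→{Q,S}

IESDS → P1:{B,D} P2:{Q,S}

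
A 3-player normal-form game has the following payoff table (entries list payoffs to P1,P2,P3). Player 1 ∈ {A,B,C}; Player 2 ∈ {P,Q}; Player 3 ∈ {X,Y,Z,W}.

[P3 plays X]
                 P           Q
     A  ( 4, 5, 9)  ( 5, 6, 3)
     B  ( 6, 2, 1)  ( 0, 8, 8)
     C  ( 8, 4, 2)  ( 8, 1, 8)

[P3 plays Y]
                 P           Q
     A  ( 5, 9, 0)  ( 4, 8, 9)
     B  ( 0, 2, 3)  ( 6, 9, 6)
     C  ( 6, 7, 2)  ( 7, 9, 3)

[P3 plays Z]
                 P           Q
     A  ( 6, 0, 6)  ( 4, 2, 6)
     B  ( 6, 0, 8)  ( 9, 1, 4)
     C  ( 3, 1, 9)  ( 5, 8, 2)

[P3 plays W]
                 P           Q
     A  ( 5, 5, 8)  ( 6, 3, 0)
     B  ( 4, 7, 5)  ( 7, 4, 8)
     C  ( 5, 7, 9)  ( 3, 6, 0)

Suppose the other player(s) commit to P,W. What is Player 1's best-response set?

u_1(A vs P,W) = 5
u_1(B vs P,W) = 4
u_1(C vs P,W) = 5
max payoff 5 at {A,C}

P1 best: {A,C}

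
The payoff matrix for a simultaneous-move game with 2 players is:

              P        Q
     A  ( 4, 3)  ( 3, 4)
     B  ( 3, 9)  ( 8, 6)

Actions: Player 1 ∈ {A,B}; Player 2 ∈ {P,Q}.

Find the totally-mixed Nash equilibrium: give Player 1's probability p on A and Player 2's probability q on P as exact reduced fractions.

P1 indiff ⇒ q·4+(1-q)·3 = q·3+(1-q)·8 ⇒ q(1) = (1-q)(5) ⇒ q = 5/6
P2 indiff ⇒ p·3+(1-p)·9 = p·4+(1-p)·6 ⇒ p(-1) = (1-p)(-3) ⇒ p = 3/4

P1 mixes 3/4 on A; P2 mixes 5/6 on P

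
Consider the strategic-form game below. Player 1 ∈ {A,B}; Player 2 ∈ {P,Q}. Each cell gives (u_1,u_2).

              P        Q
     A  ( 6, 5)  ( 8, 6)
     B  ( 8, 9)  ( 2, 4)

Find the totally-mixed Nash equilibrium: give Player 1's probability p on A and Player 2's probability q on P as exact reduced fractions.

(p,q) = (5/6, 3/4)

P1 indiff ⇒ q·6+(1-q)·8 = q·8+(1-q)·2 ⇒ q(-2) = (1-q)(-6) ⇒ q = 3/4
P2 indiff ⇒ p·5+(1-p)·9 = p·6+(1-p)·4 ⇒ p(-1) = (1-p)(-5) ⇒ p = 5/6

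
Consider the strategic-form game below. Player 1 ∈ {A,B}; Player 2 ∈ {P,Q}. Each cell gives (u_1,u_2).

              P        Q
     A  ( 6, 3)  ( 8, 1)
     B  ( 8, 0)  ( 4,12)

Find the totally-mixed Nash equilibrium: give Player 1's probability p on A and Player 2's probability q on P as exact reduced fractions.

P1 indiff ⇒ q·6+(1-q)·8 = q·8+(1-q)·4 ⇒ q(-2) = (1-q)(-4) ⇒ q = 2/3
P2 indiff ⇒ p·3+(1-p)·0 = p·1+(1-p)·12 ⇒ p(2) = (1-p)(12) ⇒ p = 6/7

p=6/7, q=2/3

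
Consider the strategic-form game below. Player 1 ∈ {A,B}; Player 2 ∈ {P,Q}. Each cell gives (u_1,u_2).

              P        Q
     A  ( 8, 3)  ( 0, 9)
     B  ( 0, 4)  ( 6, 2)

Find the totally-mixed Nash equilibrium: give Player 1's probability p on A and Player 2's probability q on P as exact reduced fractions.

P1 indiff ⇒ q·8+(1-q)·0 = q·0+(1-q)·6 ⇒ q(8) = (1-q)(6) ⇒ q = 3/7
P2 indiff ⇒ p·3+(1-p)·4 = p·9+(1-p)·2 ⇒ p(-6) = (1-p)(-2) ⇒ p = 1/4

p=1/4, q=3/7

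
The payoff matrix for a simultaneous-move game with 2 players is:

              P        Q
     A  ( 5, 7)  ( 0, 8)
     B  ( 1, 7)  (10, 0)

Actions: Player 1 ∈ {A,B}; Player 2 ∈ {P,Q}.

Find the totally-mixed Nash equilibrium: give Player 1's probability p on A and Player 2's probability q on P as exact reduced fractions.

P1 indiff ⇒ q·5+(1-q)·0 = q·1+(1-q)·10 ⇒ q(4) = (1-q)(10) ⇒ q = 5/7
P2 indiff ⇒ p·7+(1-p)·7 = p·8+(1-p)·0 ⇒ p(-1) = (1-p)(-7) ⇒ p = 7/8

p=7/8, q=5/7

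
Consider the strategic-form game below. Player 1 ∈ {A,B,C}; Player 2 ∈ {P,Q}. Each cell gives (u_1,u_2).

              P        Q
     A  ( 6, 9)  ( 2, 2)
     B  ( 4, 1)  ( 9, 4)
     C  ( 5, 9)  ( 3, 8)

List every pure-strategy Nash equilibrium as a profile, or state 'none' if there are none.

PSNE = {(A,P), (B,Q)}

(A,P): NE
(A,Q): not NE [P1→B gives 9>2; P2→P gives 9>2]
(B,P): not NE [P1→A gives 6>4; P2→Q gives 4>1]
(B,Q): NE
(C,P): not NE [P1→A gives 6>5]
(C,Q): not NE [P1→B gives 9>3; P2→P gives 9>8]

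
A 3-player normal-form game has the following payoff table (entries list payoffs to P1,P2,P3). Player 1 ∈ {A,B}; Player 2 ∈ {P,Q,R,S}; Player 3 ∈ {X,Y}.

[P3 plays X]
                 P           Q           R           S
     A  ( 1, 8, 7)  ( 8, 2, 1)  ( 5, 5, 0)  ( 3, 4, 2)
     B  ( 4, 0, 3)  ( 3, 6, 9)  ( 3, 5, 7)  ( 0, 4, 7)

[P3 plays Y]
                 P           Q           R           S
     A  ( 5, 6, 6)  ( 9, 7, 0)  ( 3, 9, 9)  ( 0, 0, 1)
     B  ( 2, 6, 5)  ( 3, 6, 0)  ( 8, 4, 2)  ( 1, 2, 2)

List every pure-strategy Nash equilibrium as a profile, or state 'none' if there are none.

No pure NE.

(A,P,X): not NE [P1→B gives 4>1]
(A,P,Y): not NE [P2→R gives 9>6; P3→X gives 7>6]
(A,Q,X): not NE [P2→P gives 8>2]
(A,Q,Y): not NE [P2→R gives 9>7; P3→X gives 1>0]
(A,R,X): not NE [P2→P gives 8>5; P3→Y gives 9>0]
(A,R,Y): not NE [P1→B gives 8>3]
(A,S,X): not NE [P2→P gives 8>4]
(A,S,Y): not NE [P1→B gives 1>0; P2→R gives 9>0; P3→X gives 2>1]
(B,P,X): not NE [P2→Q gives 6>0; P3→Y gives 5>3]
(B,P,Y): not NE [P1→A gives 5>2]
(B,Q,X): not NE [P1→A gives 8>3]
(B,Q,Y): not NE [P1→A gives 9>3; P3→X gives 9>0]
(B,R,X): not NE [P1→A gives 5>3; P2→Q gives 6>5]
(B,R,Y): not NE [P2→Q gives 6>4; P3→X gives 7>2]
(B,S,X): not NE [P1→A gives 3>0; P2→Q gives 6>4]
(B,S,Y): not NE [P2→Q gives 6>2; P3→X gives 7>2]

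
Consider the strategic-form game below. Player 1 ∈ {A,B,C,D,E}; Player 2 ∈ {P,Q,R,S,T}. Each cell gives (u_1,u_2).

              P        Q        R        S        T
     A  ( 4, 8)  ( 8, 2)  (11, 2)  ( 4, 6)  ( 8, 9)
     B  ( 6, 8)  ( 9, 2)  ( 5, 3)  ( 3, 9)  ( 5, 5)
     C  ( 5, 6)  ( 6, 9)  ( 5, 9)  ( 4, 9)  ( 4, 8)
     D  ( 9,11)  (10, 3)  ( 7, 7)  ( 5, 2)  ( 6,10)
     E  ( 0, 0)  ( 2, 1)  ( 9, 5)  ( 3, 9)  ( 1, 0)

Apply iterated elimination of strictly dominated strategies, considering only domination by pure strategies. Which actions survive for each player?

IESDS → P1:{A,D} P2:{P,T}

P1 drop B (D beats it: P:9>6 Q:10>9 R:7>5 S:5>3 T:6>5)
P1 drop C (D beats it: P:9>5 Q:10>6 R:7>5 S:5>4 T:6>4)
P1 drop E (A beats it: P:4>0 Q:8>2 R:11>9 S:4>3 T:8>1)
P2 drop Q (P beats it: A:8>2 D:11>3)
P2 drop R (P beats it: A:8>2 D:11>7)
P2 drop S (P beats it: A:8>6 D:11>2)
P1→{A,D} P2→{P,T}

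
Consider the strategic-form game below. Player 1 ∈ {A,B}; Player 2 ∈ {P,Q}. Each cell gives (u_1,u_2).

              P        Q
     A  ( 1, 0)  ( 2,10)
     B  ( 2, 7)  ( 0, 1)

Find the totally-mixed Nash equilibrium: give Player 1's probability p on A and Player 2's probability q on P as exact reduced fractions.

P1 mixes 3/8 on A; P2 mixes 2/3 on P

P1 indiff ⇒ q·1+(1-q)·2 = q·2+(1-q)·0 ⇒ q(-1) = (1-q)(-2) ⇒ q = 2/3
P2 indiff ⇒ p·0+(1-p)·7 = p·10+(1-p)·1 ⇒ p(-10) = (1-p)(-6) ⇒ p = 3/8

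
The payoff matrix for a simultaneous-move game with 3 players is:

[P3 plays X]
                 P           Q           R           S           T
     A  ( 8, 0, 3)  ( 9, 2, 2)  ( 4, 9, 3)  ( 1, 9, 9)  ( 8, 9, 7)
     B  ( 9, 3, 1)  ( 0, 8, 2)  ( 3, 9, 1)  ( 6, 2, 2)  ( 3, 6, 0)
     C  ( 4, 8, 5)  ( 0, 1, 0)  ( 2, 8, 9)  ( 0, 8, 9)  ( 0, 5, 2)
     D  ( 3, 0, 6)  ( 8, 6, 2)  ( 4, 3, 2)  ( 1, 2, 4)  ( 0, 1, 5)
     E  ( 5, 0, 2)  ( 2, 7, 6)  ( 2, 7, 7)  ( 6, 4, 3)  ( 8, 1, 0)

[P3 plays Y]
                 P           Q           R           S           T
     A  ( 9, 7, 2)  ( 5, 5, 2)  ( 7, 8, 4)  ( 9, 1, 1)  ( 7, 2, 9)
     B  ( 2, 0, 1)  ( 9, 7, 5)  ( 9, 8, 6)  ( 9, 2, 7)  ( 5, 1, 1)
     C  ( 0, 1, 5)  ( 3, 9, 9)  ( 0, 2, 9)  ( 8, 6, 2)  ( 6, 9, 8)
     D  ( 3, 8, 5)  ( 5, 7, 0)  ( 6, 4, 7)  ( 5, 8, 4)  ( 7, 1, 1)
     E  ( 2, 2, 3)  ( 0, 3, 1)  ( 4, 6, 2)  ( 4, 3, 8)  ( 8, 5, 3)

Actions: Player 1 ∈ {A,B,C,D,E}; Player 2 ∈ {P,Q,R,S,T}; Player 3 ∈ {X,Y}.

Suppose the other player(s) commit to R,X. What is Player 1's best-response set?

BR_1 = {A,D}

u_1(A vs R,X) = 4
u_1(B vs R,X) = 3
u_1(C vs R,X) = 2
u_1(D vs R,X) = 4
u_1(E vs R,X) = 2
max payoff 4 at {A,D}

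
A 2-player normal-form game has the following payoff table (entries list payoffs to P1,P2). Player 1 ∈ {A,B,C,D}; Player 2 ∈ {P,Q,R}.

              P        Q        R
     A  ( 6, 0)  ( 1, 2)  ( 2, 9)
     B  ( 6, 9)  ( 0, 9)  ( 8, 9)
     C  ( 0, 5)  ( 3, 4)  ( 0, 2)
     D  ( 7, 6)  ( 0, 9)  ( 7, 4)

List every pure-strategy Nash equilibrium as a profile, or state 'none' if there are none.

Nash profiles: (B,R)

(A,P): not NE [P1→D gives 7>6; P2→R gives 9>0]
(A,Q): not NE [P1→C gives 3>1; P2→R gives 9>2]
(A,R): not NE [P1→B gives 8>2]
(B,P): not NE [P1→D gives 7>6]
(B,Q): not NE [P1→C gives 3>0]
(B,R): NE
(C,P): not NE [P1→D gives 7>0]
(C,Q): not NE [P2→P gives 5>4]
(C,R): not NE [P1→B gives 8>0; P2→P gives 5>2]
(D,P): not NE [P2→Q gives 9>6]
(D,Q): not NE [P1→C gives 3>0]
(D,R): not NE [P1→B gives 8>7; P2→Q gives 9>4]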